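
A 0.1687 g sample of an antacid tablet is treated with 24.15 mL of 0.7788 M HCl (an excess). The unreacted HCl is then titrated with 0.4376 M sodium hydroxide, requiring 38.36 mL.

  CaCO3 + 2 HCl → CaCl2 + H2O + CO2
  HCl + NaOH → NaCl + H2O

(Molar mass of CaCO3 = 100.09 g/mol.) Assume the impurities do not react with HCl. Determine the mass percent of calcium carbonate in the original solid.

n(HCl) added = 0.02415 × 0.7788 = 0.01881 mol
n(NaOH) used in back-titration = 0.03836 × 0.4376 = 0.01679 mol
n(HCl) left over = 0.01679 mol (1:1 ratio)
n(HCl) consumed by analyte = 0.01881 − 0.01679 = 2.022 × 10^-3 mol
From the 1:2 ratio, n(CaCO3) = 1/2 × 2.022 × 10^-3 = 1.011 × 10^-3 mol
mass of CaCO3 = 1.011 × 10^-3 × 100.09 = 0.1012 g
% CaCO3 = 0.1012 / 0.1687 × 100 = 59.97 %

59.97 %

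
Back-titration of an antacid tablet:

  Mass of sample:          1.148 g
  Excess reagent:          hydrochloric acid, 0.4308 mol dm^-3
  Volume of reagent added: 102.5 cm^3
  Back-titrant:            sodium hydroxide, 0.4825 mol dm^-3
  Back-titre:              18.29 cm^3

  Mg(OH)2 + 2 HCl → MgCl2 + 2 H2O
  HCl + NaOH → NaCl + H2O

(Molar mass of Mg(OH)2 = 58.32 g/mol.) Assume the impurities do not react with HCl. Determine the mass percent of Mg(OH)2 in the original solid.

89.75 %

n(HCl) added = 0.1025 × 0.4308 = 0.04416 mol
n(NaOH) used in back-titration = 0.01829 × 0.4825 = 8.825 × 10^-3 mol
n(HCl) left over = 8.825 × 10^-3 mol (1:1 ratio)
n(HCl) consumed by analyte = 0.04416 − 8.825 × 10^-3 = 0.03533 mol
From the 1:2 ratio, n(Mg(OH)2) = 1/2 × 0.03533 = 0.01767 mol
mass of Mg(OH)2 = 0.01767 × 58.32 = 1.030 g
% Mg(OH)2 = 1.030 / 1.148 × 100 = 89.75 %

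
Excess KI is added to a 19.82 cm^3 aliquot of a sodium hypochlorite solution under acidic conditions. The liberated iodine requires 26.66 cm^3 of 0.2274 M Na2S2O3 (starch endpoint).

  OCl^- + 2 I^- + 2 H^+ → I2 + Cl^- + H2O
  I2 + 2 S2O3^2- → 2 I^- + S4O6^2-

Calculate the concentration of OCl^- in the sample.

0.1529 M

n(S2O3^2-) = 0.02666 × 0.2274 = 6.062 × 10^-3 mol
n(I2) = n(S2O3^2-)/2 = 3.031 × 10^-3 mol
n(OCl^-) in the aliquot = 3.031 × 10^-3 mol (1:1 ratio)
[OCl^-] = 3.031 × 10^-3 / 0.01982 = 0.1529 mol/L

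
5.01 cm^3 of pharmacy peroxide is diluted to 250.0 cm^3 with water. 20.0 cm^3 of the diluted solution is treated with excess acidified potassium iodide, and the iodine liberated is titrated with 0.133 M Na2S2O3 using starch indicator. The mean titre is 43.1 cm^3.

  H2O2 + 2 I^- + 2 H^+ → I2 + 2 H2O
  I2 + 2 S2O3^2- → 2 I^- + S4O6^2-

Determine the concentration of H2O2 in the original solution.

n(S2O3^2-) = 0.0431 × 0.133 = 5.73 × 10^-3 mol
n(I2) = n(S2O3^2-)/2 = 2.87 × 10^-3 mol
n(H2O2) in the aliquot = 2.87 × 10^-3 mol (1:1 ratio)
[H2O2]_dilute = 2.87 × 10^-3 / 0.0200 = 0.143 mol/L
[H2O2]_original = 0.143 × 250.0/5.01 = 7.15 mol/L

7.15 M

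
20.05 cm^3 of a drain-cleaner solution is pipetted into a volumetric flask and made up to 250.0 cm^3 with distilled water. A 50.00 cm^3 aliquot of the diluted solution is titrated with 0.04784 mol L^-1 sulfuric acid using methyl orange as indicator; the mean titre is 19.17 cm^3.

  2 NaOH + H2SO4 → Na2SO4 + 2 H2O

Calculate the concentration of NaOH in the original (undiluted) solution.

0.4574 mol/L

n(H2SO4) = 0.01917 × 0.04784 = 9.171 × 10^-4 mol
From the 2:1 ratio, n(NaOH) in the aliquot = 2/1 × 9.171 × 10^-4 = 1.834 × 10^-3 mol
[NaOH]_dilute = 1.834 × 10^-3 / 0.05000 = 0.03668 mol/L
Dilution factor = 250.0 / 20.05 = 12.47
[NaOH]_stock = 0.03668 × 12.47 = 0.4574 mol/L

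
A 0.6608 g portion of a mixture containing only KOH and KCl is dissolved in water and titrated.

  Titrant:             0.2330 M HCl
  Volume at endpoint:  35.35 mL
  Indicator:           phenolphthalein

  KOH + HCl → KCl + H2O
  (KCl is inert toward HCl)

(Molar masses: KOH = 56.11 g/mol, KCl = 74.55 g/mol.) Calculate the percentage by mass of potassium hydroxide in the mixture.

69.94 %

n(HCl) = 0.03535 × 0.2330 = 8.237 × 10^-3 mol
Let x = n(KOH), y = n(KCl).
Titrant: 1x = 8.237 × 10^-3;  mass: 56.11x + 74.55y = 0.6608
Solving, x = 8.237 × 10^-3 mol, y = 2.665 × 10^-3 mol
mass of KOH = 8.237 × 10^-3 × 56.11 = 0.4622 g
% KOH = 0.4622 / 0.6608 × 100 = 69.94 %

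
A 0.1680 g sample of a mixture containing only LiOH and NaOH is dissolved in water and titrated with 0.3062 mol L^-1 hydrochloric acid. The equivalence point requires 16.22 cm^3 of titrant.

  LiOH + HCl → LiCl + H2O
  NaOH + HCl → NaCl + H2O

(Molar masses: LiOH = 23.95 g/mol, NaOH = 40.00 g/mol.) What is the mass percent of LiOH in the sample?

27.24 %

n(HCl) = 0.01622 × 0.3062 = 4.967 × 10^-3 mol
Let x = n(LiOH), y = n(NaOH).
Titrant: 1x + 1y = 4.967 × 10^-3;  mass: 23.95x + 40.00y = 0.1680
Solving, x = 1.910 × 10^-3 mol, y = 3.056 × 10^-3 mol
mass of LiOH = 1.910 × 10^-3 × 23.95 = 0.04576 g
% LiOH = 0.04576 / 0.1680 × 100 = 27.24 %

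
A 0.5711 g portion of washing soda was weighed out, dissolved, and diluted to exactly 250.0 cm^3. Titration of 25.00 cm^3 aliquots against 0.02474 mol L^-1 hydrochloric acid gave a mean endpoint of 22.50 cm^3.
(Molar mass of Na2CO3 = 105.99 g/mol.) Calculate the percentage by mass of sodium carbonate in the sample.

Na2CO3 + 2 HCl → 2 NaCl + H2O + CO2
n(HCl) per titration = 0.02250 × 0.02474 = 5.567 × 10^-4 mol
From the 1:2 ratio, n(Na2CO3) in each aliquot = 1/2 × 5.567 × 10^-4 = 2.783 × 10^-4 mol
n(Na2CO3) in the whole flask = 2.783 × 10^-4 × 250.0/25.00 = 2.783 × 10^-3 mol
mass of Na2CO3 = 2.783 × 10^-3 × 105.99 = 0.2950 g
% Na2CO3 = 0.2950 / 0.5711 × 100 = 51.65 %

51.65 %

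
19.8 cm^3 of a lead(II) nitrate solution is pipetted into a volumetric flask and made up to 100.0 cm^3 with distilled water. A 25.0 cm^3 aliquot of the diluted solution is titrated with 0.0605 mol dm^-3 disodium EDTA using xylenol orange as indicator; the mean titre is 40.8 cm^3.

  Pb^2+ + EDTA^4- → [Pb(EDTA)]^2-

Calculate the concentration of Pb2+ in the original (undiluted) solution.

n(EDTA) = 0.0408 × 0.0605 = 2.47 × 10^-3 mol
n(Pb2+) in the aliquot = 2.47 × 10^-3 mol (1:1 ratio)
[Pb2+]_dilute = 2.47 × 10^-3 / 0.0250 = 0.0987 mol/L
Dilution factor = 100.0 / 19.8 = 5.051
[Pb2+]_stock = 0.0987 × 5.051 = 0.499 mol/L

0.499 mol/L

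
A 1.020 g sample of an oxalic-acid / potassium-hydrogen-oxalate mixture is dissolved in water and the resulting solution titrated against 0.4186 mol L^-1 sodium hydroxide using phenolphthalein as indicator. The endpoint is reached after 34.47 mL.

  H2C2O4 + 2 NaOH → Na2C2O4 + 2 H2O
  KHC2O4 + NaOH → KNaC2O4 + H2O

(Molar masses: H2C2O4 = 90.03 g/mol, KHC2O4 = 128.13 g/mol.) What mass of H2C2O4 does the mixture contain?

n(NaOH) = 0.03447 × 0.4186 = 0.01443 mol
Let x = n(H2C2O4), y = n(KHC2O4).
Titrant: 2x + 1y = 0.01443;  mass: 90.03x + 128.13y = 1.020
Solving, x = 4.986 × 10^-3 mol, y = 4.457 × 10^-3 mol
mass of H2C2O4 = 4.986 × 10^-3 × 90.03 = 0.4489 g

0.4489 g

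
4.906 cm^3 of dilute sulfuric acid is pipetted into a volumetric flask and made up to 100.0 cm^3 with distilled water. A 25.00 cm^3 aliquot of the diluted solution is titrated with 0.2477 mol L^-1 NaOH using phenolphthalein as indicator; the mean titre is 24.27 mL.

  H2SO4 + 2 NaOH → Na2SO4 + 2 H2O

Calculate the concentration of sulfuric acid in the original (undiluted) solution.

2.451 mol/L

n(NaOH) = 0.02427 × 0.2477 = 6.012 × 10^-3 mol
From the 1:2 ratio, n(H2SO4) in the aliquot = 1/2 × 6.012 × 10^-3 = 3.006 × 10^-3 mol
[H2SO4]_dilute = 3.006 × 10^-3 / 0.02500 = 0.1202 mol/L
Dilution factor = 100.0 / 4.906 = 20.38
[H2SO4]_stock = 0.1202 × 20.38 = 2.451 mol/L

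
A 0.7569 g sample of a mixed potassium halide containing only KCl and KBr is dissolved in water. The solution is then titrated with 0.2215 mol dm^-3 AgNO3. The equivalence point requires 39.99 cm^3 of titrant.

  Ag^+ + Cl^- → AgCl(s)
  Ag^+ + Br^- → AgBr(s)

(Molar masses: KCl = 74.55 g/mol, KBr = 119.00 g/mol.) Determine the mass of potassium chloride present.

n(AgNO3) = 0.03999 × 0.2215 = 8.858 × 10^-3 mol
Let x = n(KCl), y = n(KBr).
Titrant: 1x + 1y = 8.858 × 10^-3;  mass: 74.55x + 119.00y = 0.7569
Solving, x = 6.686 × 10^-3 mol, y = 2.172 × 10^-3 mol
mass of KCl = 6.686 × 10^-3 × 74.55 = 0.4984 g

0.4984 g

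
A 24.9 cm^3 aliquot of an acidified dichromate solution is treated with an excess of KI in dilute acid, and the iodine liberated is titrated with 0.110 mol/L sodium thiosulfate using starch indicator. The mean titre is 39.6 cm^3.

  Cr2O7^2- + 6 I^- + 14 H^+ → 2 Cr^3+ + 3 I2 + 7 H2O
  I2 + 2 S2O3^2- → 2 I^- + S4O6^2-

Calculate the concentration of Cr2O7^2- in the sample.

n(S2O3^2-) = 0.0396 × 0.110 = 4.36 × 10^-3 mol
n(I2) = n(S2O3^2-)/2 = 2.18 × 10^-3 mol
From the 1:3 ratio, n(Cr2O7^2-) in the aliquot = 1/3 × 2.18 × 10^-3 = 7.26 × 10^-4 mol
[Cr2O7^2-] = 7.26 × 10^-4 / 0.0249 = 0.0292 mol/L

0.0292 mol/L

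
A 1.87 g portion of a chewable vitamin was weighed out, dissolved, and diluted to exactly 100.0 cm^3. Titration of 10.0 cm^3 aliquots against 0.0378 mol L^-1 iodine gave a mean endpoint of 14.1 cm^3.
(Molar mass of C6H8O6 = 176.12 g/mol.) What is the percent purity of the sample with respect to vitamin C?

50.2 %

C6H8O6 + I2 → C6H6O6 + 2 HI
n(I2) per titration = 0.0141 × 0.0378 = 5.33 × 10^-4 mol
n(C6H8O6) in each aliquot = 5.33 × 10^-4 mol (1:1 ratio)
n(C6H8O6) in the whole flask = 5.33 × 10^-4 × 100.0/10.0 = 5.33 × 10^-3 mol
mass of C6H8O6 = 5.33 × 10^-3 × 176.12 = 0.939 g
% C6H8O6 = 0.939 / 1.87 × 100 = 50.2 %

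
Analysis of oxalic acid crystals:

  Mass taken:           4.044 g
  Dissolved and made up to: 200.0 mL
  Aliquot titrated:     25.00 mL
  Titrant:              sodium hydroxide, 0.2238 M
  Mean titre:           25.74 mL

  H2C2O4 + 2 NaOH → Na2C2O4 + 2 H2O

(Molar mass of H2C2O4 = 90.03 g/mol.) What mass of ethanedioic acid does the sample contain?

n(NaOH) per titration = 0.02574 × 0.2238 = 5.761 × 10^-3 mol
From the 1:2 ratio, n(H2C2O4) in each aliquot = 1/2 × 5.761 × 10^-3 = 2.880 × 10^-3 mol
n(H2C2O4) in the whole flask = 2.880 × 10^-3 × 200.0/25.00 = 0.02304 mol
mass of H2C2O4 = 0.02304 × 90.03 = 2.075 g

2.075 g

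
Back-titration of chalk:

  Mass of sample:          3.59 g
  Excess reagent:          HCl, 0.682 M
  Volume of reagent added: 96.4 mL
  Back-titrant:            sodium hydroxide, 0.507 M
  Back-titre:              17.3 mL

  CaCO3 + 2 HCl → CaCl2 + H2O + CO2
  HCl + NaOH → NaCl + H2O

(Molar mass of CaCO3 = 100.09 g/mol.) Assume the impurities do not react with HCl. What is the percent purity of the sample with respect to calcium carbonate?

n(HCl) added = 0.0964 × 0.682 = 0.0657 mol
n(NaOH) used in back-titration = 0.0173 × 0.507 = 8.77 × 10^-3 mol
n(HCl) left over = 8.77 × 10^-3 mol (1:1 ratio)
n(HCl) consumed by analyte = 0.0657 − 8.77 × 10^-3 = 0.0570 mol
From the 1:2 ratio, n(CaCO3) = 1/2 × 0.0570 = 0.0285 mol
mass of CaCO3 = 0.0285 × 100.09 = 2.85 g
% CaCO3 = 2.85 / 3.59 × 100 = 79.4 %

79.4 %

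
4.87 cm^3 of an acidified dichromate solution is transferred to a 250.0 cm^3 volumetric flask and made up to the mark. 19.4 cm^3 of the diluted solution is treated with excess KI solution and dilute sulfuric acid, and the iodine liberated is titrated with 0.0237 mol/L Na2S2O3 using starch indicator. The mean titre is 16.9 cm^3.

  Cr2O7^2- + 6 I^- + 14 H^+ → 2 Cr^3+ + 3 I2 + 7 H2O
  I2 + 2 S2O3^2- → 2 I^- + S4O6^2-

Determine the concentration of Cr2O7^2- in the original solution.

0.177 mol/L

n(S2O3^2-) = 0.0169 × 0.0237 = 4.01 × 10^-4 mol
n(I2) = n(S2O3^2-)/2 = 2.00 × 10^-4 mol
From the 1:3 ratio, n(Cr2O7^2-) in the aliquot = 1/3 × 2.00 × 10^-4 = 6.68 × 10^-5 mol
[Cr2O7^2-]_dilute = 6.68 × 10^-5 / 0.0194 = 0.00344 mol/L
[Cr2O7^2-]_original = 0.00344 × 250.0/4.87 = 0.177 mol/L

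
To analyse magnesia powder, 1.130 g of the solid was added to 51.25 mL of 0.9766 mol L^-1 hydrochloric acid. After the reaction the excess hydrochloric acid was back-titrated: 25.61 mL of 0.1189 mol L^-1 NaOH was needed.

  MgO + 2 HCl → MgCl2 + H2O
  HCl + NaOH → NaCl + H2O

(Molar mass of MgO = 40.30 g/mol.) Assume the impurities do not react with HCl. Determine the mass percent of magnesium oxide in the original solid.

83.82 %

n(HCl) added = 0.05125 × 0.9766 = 0.05005 mol
n(NaOH) used in back-titration = 0.02561 × 0.1189 = 3.045 × 10^-3 mol
n(HCl) left over = 3.045 × 10^-3 mol (1:1 ratio)
n(HCl) consumed by analyte = 0.05005 − 3.045 × 10^-3 = 0.04701 mol
From the 1:2 ratio, n(MgO) = 1/2 × 0.04701 = 0.02350 mol
mass of MgO = 0.02350 × 40.30 = 0.9472 g
% MgO = 0.9472 / 1.130 × 100 = 83.82 %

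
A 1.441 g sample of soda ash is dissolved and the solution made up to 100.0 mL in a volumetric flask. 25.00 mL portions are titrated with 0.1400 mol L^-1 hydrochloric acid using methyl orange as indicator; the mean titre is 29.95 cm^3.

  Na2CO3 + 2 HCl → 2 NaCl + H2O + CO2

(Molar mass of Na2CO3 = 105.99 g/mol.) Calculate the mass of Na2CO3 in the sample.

0.8888 g

n(HCl) per titration = 0.02995 × 0.1400 = 4.193 × 10^-3 mol
From the 1:2 ratio, n(Na2CO3) in each aliquot = 1/2 × 4.193 × 10^-3 = 2.097 × 10^-3 mol
n(Na2CO3) in the whole flask = 2.097 × 10^-3 × 100.0/25.00 = 8.386 × 10^-3 mol
mass of Na2CO3 = 8.386 × 10^-3 × 105.99 = 0.8888 g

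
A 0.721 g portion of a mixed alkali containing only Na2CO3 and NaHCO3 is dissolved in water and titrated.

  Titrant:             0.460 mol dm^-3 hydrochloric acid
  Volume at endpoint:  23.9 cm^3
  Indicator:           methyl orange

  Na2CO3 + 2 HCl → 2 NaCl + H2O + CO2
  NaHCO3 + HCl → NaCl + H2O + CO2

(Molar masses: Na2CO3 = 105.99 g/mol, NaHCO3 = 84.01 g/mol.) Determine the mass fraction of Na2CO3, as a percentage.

n(HCl) = 0.0239 × 0.460 = 0.0110 mol
Let x = n(Na2CO3), y = n(NaHCO3).
Titrant: 2x + 1y = 0.0110;  mass: 105.99x + 84.01y = 0.721
Solving, x = 3.27 × 10^-3 mol, y = 4.46 × 10^-3 mol
mass of Na2CO3 = 3.27 × 10^-3 × 105.99 = 0.346 g
% Na2CO3 = 0.346 / 0.721 × 100 = 48.0 %

48.0 %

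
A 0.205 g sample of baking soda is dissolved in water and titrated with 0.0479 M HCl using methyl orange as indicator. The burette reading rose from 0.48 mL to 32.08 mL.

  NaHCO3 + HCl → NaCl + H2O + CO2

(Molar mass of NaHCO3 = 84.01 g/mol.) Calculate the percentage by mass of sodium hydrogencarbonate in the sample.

n(HCl) = 0.0316 L × 0.0479 mol/L = 1.51 × 10^-3 mol
n(NaHCO3) = 1.51 × 10^-3 mol (1:1 ratio)
mass of NaHCO3 = 1.51 × 10^-3 × 84.01 g/mol = 0.127 g
% NaHCO3 = 0.127 / 0.205 × 100 = 62.0 %

62.0 %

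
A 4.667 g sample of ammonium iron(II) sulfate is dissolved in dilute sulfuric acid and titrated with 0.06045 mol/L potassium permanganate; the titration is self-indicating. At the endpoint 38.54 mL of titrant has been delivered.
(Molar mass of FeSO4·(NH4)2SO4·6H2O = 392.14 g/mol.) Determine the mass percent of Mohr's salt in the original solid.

97.88 %

MnO4^- + 5 Fe^2+ + 8 H^+ → Mn^2+ + 5 Fe^3+ + 4 H2O
n(KMnO4) = 0.03854 L × 0.06045 mol/L = 2.330 × 10^-3 mol
From the 5:1 ratio, n(FeSO4·(NH4)2SO4·6H2O) = 5/1 × 2.330 × 10^-3 = 0.01165 mol
mass of FeSO4·(NH4)2SO4·6H2O = 0.01165 × 392.14 g/mol = 4.568 g
% FeSO4·(NH4)2SO4·6H2O = 4.568 / 4.667 × 100 = 97.88 %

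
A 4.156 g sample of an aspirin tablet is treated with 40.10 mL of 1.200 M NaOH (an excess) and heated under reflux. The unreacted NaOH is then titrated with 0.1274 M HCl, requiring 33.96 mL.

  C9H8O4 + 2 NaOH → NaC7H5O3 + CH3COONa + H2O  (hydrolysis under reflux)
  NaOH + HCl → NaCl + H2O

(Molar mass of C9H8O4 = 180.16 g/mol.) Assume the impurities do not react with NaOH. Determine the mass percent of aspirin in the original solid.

94.92 %

n(NaOH) added = 0.04010 × 1.200 = 0.04812 mol
n(HCl) used in back-titration = 0.03396 × 0.1274 = 4.327 × 10^-3 mol
n(NaOH) left over = 4.327 × 10^-3 mol (1:1 ratio)
n(NaOH) consumed by analyte = 0.04812 − 4.327 × 10^-3 = 0.04379 mol
From the 1:2 ratio, n(C9H8O4) = 1/2 × 0.04379 = 0.02190 mol
mass of C9H8O4 = 0.02190 × 180.16 = 3.945 g
% C9H8O4 = 3.945 / 4.156 × 100 = 94.92 %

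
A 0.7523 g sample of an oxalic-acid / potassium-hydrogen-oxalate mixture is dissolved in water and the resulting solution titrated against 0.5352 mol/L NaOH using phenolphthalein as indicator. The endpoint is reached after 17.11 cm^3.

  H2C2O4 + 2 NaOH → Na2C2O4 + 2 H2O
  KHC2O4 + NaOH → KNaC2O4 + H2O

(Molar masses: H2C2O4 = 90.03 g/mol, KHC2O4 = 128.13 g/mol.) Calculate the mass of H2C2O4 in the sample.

0.2280 g

n(NaOH) = 0.01711 × 0.5352 = 9.157 × 10^-3 mol
Let x = n(H2C2O4), y = n(KHC2O4).
Titrant: 2x + 1y = 9.157 × 10^-3;  mass: 90.03x + 128.13y = 0.7523
Solving, x = 2.533 × 10^-3 mol, y = 4.092 × 10^-3 mol
mass of H2C2O4 = 2.533 × 10^-3 × 90.03 = 0.2280 g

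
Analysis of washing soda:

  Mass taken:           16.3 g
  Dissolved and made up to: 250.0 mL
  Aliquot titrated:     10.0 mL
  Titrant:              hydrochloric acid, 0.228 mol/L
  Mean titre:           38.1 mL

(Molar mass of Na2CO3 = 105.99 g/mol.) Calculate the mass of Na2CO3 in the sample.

Na2CO3 + 2 HCl → 2 NaCl + H2O + CO2
n(HCl) per titration = 0.0381 × 0.228 = 8.69 × 10^-3 mol
From the 1:2 ratio, n(Na2CO3) in each aliquot = 1/2 × 8.69 × 10^-3 = 4.34 × 10^-3 mol
n(Na2CO3) in the whole flask = 4.34 × 10^-3 × 250.0/10.0 = 0.109 mol
mass of Na2CO3 = 0.109 × 105.99 = 11.5 g

11.5 g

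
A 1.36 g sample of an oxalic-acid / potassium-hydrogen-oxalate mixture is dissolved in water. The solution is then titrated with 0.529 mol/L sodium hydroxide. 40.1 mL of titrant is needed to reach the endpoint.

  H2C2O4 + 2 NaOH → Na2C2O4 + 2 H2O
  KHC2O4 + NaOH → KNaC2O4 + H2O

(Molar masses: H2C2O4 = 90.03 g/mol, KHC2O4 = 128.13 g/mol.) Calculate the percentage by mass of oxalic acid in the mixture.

n(NaOH) = 0.0401 × 0.529 = 0.0212 mol
Let x = n(H2C2O4), y = n(KHC2O4).
Titrant: 2x + 1y = 0.0212;  mass: 90.03x + 128.13y = 1.36
Solving, x = 8.17 × 10^-3 mol, y = 4.87 × 10^-3 mol
mass of H2C2O4 = 8.17 × 10^-3 × 90.03 = 0.735 g
% H2C2O4 = 0.735 / 1.36 × 100 = 54.1 %

54.1 %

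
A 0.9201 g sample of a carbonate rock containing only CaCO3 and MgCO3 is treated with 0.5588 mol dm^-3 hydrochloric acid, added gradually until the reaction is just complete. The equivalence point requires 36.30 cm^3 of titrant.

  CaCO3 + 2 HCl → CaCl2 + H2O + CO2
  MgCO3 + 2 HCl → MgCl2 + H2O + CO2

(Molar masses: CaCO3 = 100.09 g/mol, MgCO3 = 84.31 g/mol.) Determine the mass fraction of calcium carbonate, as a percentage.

44.82 %

n(HCl) = 0.03630 × 0.5588 = 0.02028 mol
Let x = n(CaCO3), y = n(MgCO3).
Titrant: 2x + 2y = 0.02028;  mass: 100.09x + 84.31y = 0.9201
Solving, x = 4.120 × 10^-3 mol, y = 6.022 × 10^-3 mol
mass of CaCO3 = 4.120 × 10^-3 × 100.09 = 0.4123 g
% CaCO3 = 0.4123 / 0.9201 × 100 = 44.82 %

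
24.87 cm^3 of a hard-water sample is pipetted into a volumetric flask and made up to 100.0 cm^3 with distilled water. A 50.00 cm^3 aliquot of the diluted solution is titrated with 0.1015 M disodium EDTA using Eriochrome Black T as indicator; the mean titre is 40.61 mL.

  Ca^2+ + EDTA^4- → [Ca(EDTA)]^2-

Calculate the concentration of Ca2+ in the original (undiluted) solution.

0.3315 M

n(EDTA) = 0.04061 × 0.1015 = 4.122 × 10^-3 mol
n(Ca2+) in the aliquot = 4.122 × 10^-3 mol (1:1 ratio)
[Ca2+]_dilute = 4.122 × 10^-3 / 0.05000 = 0.08244 mol/L
Dilution factor = 100.0 / 24.87 = 4.021
[Ca2+]_stock = 0.08244 × 4.021 = 0.3315 mol/L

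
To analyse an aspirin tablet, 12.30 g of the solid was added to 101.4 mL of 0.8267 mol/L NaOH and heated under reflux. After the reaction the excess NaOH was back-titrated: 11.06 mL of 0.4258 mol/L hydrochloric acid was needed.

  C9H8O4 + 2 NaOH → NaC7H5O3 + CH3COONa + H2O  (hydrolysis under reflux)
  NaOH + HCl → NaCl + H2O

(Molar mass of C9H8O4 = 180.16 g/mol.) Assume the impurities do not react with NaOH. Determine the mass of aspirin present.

n(NaOH) added = 0.1014 × 0.8267 = 0.08383 mol
n(HCl) used in back-titration = 0.01106 × 0.4258 = 4.709 × 10^-3 mol
n(NaOH) left over = 4.709 × 10^-3 mol (1:1 ratio)
n(NaOH) consumed by analyte = 0.08383 − 4.709 × 10^-3 = 0.07912 mol
From the 1:2 ratio, n(C9H8O4) = 1/2 × 0.07912 = 0.03956 mol
mass of C9H8O4 = 0.03956 × 180.16 = 7.127 g

7.127 g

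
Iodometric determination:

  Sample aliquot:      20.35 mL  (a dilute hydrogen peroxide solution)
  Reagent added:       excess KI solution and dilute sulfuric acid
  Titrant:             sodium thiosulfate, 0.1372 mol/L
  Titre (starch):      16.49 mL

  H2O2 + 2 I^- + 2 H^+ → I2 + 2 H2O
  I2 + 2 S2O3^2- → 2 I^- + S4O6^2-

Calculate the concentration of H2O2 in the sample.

0.05559 mol/L

n(S2O3^2-) = 0.01649 × 0.1372 = 2.262 × 10^-3 mol
n(I2) = n(S2O3^2-)/2 = 1.131 × 10^-3 mol
n(H2O2) in the aliquot = 1.131 × 10^-3 mol (1:1 ratio)
[H2O2] = 1.131 × 10^-3 / 0.02035 = 0.05559 mol/L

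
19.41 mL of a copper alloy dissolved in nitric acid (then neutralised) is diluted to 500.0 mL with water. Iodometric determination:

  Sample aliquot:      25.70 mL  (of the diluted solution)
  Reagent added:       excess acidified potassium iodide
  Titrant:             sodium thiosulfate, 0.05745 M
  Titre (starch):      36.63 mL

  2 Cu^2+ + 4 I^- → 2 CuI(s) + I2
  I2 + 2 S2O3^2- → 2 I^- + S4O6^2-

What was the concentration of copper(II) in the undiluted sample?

2.109 M

n(S2O3^2-) = 0.03663 × 0.05745 = 2.104 × 10^-3 mol
n(I2) = n(S2O3^2-)/2 = 1.052 × 10^-3 mol
From the 2:1 ratio, n(Cu2+) in the aliquot = 2/1 × 1.052 × 10^-3 = 2.104 × 10^-3 mol
[Cu2+]_dilute = 2.104 × 10^-3 / 0.02570 = 0.08188 mol/L
[Cu2+]_original = 0.08188 × 500.0/19.41 = 2.109 mol/L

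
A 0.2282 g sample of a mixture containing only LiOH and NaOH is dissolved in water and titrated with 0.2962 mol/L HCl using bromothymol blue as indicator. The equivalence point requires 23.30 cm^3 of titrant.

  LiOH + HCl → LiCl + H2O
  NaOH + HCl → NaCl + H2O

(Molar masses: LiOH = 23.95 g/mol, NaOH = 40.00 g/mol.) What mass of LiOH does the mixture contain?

n(HCl) = 0.02330 × 0.2962 = 6.901 × 10^-3 mol
Let x = n(LiOH), y = n(NaOH).
Titrant: 1x + 1y = 6.901 × 10^-3;  mass: 23.95x + 40.00y = 0.2282
Solving, x = 2.982 × 10^-3 mol, y = 3.920 × 10^-3 mol
mass of LiOH = 2.982 × 10^-3 × 23.95 = 0.07141 g

0.07141 g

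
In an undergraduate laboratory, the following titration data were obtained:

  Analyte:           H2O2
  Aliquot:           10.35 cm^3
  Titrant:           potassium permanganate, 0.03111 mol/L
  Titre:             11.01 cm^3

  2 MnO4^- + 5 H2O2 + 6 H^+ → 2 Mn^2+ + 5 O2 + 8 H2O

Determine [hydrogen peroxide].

0.08273 mol/L

n(KMnO4) = 0.01101 L × 0.03111 mol/L = 3.425 × 10^-4 mol
From the 5:2 mole ratio, n(H2O2) = 5/2 × 3.425 × 10^-4 = 8.563 × 10^-4 mol
[H2O2] = 8.563 × 10^-4 mol / 0.01035 L = 0.08273 mol/L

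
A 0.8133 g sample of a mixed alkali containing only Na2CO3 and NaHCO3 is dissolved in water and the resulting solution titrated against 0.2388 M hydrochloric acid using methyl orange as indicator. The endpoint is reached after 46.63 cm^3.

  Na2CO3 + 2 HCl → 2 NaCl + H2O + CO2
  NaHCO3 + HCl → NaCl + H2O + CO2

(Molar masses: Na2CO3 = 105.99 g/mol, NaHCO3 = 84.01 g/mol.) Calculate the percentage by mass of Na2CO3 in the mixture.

n(HCl) = 0.04663 × 0.2388 = 0.01114 mol
Let x = n(Na2CO3), y = n(NaHCO3).
Titrant: 2x + 1y = 0.01114;  mass: 105.99x + 84.01y = 0.8133
Solving, x = 1.970 × 10^-3 mol, y = 7.196 × 10^-3 mol
mass of Na2CO3 = 1.970 × 10^-3 × 105.99 = 0.2088 g
% Na2CO3 = 0.2088 / 0.8133 × 100 = 25.67 %

25.67 %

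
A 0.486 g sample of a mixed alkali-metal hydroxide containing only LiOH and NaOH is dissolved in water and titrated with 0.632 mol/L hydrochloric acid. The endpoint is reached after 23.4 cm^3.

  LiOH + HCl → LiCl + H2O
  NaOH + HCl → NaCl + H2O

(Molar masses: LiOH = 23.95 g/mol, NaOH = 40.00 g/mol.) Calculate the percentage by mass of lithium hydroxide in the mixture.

n(HCl) = 0.0234 × 0.632 = 0.0148 mol
Let x = n(LiOH), y = n(NaOH).
Titrant: 1x + 1y = 0.0148;  mass: 23.95x + 40.00y = 0.486
Solving, x = 6.58 × 10^-3 mol, y = 8.21 × 10^-3 mol
mass of LiOH = 6.58 × 10^-3 × 23.95 = 0.158 g
% LiOH = 0.158 / 0.486 × 100 = 32.4 %

32.4 %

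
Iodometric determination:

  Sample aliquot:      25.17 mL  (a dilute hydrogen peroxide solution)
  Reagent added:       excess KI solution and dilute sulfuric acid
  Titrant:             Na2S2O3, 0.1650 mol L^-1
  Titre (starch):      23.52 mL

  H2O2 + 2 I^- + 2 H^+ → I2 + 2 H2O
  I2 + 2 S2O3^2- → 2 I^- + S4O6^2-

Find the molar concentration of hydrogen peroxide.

0.07709 mol/L

n(S2O3^2-) = 0.02352 × 0.1650 = 3.881 × 10^-3 mol
n(I2) = n(S2O3^2-)/2 = 1.940 × 10^-3 mol
n(H2O2) in the aliquot = 1.940 × 10^-3 mol (1:1 ratio)
[H2O2] = 1.940 × 10^-3 / 0.02517 = 0.07709 mol/L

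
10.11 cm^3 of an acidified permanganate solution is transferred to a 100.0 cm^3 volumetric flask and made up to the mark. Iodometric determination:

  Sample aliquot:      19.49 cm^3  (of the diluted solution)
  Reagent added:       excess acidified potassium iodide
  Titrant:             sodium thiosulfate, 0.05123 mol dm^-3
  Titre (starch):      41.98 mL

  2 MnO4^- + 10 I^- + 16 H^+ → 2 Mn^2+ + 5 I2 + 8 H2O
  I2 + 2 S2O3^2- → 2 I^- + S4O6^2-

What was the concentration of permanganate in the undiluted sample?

n(S2O3^2-) = 0.04198 × 0.05123 = 2.151 × 10^-3 mol
n(I2) = n(S2O3^2-)/2 = 1.075 × 10^-3 mol
From the 2:5 ratio, n(MnO4^-) in the aliquot = 2/5 × 1.075 × 10^-3 = 4.301 × 10^-4 mol
[MnO4^-]_dilute = 4.301 × 10^-4 / 0.01949 = 0.02207 mol/L
[MnO4^-]_original = 0.02207 × 100.0/10.11 = 0.2183 mol/L

0.2183 mol/L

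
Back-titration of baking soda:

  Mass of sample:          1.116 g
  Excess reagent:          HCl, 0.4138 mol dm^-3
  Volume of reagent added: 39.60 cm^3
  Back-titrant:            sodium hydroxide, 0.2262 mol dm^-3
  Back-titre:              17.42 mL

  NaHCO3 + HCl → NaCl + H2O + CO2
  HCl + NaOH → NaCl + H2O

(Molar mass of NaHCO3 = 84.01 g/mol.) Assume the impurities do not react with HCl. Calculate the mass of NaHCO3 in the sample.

n(HCl) added = 0.03960 × 0.4138 = 0.01639 mol
n(NaOH) used in back-titration = 0.01742 × 0.2262 = 3.940 × 10^-3 mol
n(HCl) left over = 3.940 × 10^-3 mol (1:1 ratio)
n(HCl) consumed by analyte = 0.01639 − 3.940 × 10^-3 = 0.01245 mol
n(NaHCO3) = 0.01245 mol (1:1 ratio)
mass of NaHCO3 = 0.01245 × 84.01 = 1.046 g

1.046 g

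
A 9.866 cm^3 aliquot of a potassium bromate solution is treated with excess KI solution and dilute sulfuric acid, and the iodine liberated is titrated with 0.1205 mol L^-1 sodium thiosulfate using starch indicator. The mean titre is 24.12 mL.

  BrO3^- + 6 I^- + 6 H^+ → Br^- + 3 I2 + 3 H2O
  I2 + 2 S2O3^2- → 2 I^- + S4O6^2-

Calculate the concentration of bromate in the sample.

n(S2O3^2-) = 0.02412 × 0.1205 = 2.906 × 10^-3 mol
n(I2) = n(S2O3^2-)/2 = 1.453 × 10^-3 mol
From the 1:3 ratio, n(BrO3^-) in the aliquot = 1/3 × 1.453 × 10^-3 = 4.844 × 10^-4 mol
[BrO3^-] = 4.844 × 10^-4 / 0.009866 = 0.04910 mol/L

0.04910 mol/L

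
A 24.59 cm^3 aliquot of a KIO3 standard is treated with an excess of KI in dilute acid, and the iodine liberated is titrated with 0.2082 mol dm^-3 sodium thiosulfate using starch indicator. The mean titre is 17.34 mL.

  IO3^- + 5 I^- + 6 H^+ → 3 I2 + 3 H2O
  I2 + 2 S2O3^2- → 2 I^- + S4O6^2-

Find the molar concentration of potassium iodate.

0.02447 mol/L

n(S2O3^2-) = 0.01734 × 0.2082 = 3.610 × 10^-3 mol
n(I2) = n(S2O3^2-)/2 = 1.805 × 10^-3 mol
From the 1:3 ratio, n(IO3^-) in the aliquot = 1/3 × 1.805 × 10^-3 = 6.017 × 10^-4 mol
[IO3^-] = 6.017 × 10^-4 / 0.02459 = 0.02447 mol/L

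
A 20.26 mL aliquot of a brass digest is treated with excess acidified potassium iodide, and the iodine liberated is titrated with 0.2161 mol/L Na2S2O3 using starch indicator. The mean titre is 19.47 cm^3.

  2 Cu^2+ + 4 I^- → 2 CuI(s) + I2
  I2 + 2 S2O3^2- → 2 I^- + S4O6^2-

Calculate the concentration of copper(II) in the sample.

n(S2O3^2-) = 0.01947 × 0.2161 = 4.207 × 10^-3 mol
n(I2) = n(S2O3^2-)/2 = 2.104 × 10^-3 mol
From the 2:1 ratio, n(Cu2+) in the aliquot = 2/1 × 2.104 × 10^-3 = 4.207 × 10^-3 mol
[Cu2+] = 4.207 × 10^-3 / 0.02026 = 0.2077 mol/L

0.2077 mol/L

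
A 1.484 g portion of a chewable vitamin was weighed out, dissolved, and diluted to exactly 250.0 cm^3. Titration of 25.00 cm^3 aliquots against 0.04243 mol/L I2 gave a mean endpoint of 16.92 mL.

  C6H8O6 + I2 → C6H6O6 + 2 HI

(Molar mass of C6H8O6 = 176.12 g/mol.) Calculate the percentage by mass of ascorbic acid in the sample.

85.20 %

n(I2) per titration = 0.01692 × 0.04243 = 7.179 × 10^-4 mol
n(C6H8O6) in each aliquot = 7.179 × 10^-4 mol (1:1 ratio)
n(C6H8O6) in the whole flask = 7.179 × 10^-4 × 250.0/25.00 = 7.179 × 10^-3 mol
mass of C6H8O6 = 7.179 × 10^-3 × 176.12 = 1.264 g
% C6H8O6 = 1.264 / 1.484 × 100 = 85.20 %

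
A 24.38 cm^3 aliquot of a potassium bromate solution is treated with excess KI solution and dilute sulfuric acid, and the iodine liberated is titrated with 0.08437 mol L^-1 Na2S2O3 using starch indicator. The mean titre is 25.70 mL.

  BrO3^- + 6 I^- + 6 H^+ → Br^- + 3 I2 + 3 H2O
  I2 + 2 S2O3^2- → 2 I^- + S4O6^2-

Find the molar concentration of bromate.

n(S2O3^2-) = 0.02570 × 0.08437 = 2.168 × 10^-3 mol
n(I2) = n(S2O3^2-)/2 = 1.084 × 10^-3 mol
From the 1:3 ratio, n(BrO3^-) in the aliquot = 1/3 × 1.084 × 10^-3 = 3.614 × 10^-4 mol
[BrO3^-] = 3.614 × 10^-4 / 0.02438 = 0.01482 mol/L

0.01482 mol/L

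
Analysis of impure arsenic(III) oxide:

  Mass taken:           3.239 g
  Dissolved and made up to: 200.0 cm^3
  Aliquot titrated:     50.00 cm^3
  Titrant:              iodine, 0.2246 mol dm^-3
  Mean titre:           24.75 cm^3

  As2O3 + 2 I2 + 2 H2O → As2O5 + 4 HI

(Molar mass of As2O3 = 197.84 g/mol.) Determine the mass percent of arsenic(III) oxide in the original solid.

67.91 %

n(I2) per titration = 0.02475 × 0.2246 = 5.559 × 10^-3 mol
From the 1:2 ratio, n(As2O3) in each aliquot = 1/2 × 5.559 × 10^-3 = 2.779 × 10^-3 mol
n(As2O3) in the whole flask = 2.779 × 10^-3 × 200.0/50.00 = 0.01112 mol
mass of As2O3 = 0.01112 × 197.84 = 2.200 g
% As2O3 = 2.200 / 3.239 × 100 = 67.91 %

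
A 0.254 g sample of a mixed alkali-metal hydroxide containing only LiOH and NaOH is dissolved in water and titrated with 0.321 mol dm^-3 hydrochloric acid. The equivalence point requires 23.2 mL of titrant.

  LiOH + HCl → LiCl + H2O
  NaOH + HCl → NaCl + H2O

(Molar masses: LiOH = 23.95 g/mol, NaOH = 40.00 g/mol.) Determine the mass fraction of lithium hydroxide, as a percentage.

n(HCl) = 0.0232 × 0.321 = 7.45 × 10^-3 mol
Let x = n(LiOH), y = n(NaOH).
Titrant: 1x + 1y = 7.45 × 10^-3;  mass: 23.95x + 40.00y = 0.254
Solving, x = 2.73 × 10^-3 mol, y = 4.71 × 10^-3 mol
mass of LiOH = 2.73 × 10^-3 × 23.95 = 0.0655 g
% LiOH = 0.0655 / 0.254 × 100 = 25.8 %

25.8 %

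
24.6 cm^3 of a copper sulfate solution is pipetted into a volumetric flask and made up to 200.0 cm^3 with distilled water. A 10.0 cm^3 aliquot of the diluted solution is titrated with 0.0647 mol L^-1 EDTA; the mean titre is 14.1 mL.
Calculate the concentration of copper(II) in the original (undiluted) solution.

0.742 mol/L

Cu^2+ + EDTA^4- → [Cu(EDTA)]^2-
n(EDTA) = 0.0141 × 0.0647 = 9.12 × 10^-4 mol
n(Cu2+) in the aliquot = 9.12 × 10^-4 mol (1:1 ratio)
[Cu2+]_dilute = 9.12 × 10^-4 / 0.0100 = 0.0912 mol/L
Dilution factor = 200.0 / 24.6 = 8.130
[Cu2+]_stock = 0.0912 × 8.130 = 0.742 mol/L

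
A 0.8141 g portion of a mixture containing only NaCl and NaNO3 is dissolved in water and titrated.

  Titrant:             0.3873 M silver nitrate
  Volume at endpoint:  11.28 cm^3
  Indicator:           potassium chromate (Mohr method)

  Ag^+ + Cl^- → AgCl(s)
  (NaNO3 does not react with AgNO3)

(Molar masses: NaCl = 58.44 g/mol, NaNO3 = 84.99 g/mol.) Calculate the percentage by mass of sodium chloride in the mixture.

31.36 %

n(AgNO3) = 0.01128 × 0.3873 = 4.369 × 10^-3 mol
Let x = n(NaCl), y = n(NaNO3).
Titrant: 1x = 4.369 × 10^-3;  mass: 58.44x + 84.99y = 0.8141
Solving, x = 4.369 × 10^-3 mol, y = 6.575 × 10^-3 mol
mass of NaCl = 4.369 × 10^-3 × 58.44 = 0.2553 g
% NaCl = 0.2553 / 0.8141 × 100 = 31.36 %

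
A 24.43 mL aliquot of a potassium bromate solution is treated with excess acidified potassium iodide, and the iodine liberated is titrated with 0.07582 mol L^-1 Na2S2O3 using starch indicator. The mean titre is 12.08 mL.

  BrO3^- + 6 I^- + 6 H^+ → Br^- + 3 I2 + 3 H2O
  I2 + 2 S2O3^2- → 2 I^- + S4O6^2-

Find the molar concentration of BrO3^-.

n(S2O3^2-) = 0.01208 × 0.07582 = 9.159 × 10^-4 mol
n(I2) = n(S2O3^2-)/2 = 4.580 × 10^-4 mol
From the 1:3 ratio, n(BrO3^-) in the aliquot = 1/3 × 4.580 × 10^-4 = 1.527 × 10^-4 mol
[BrO3^-] = 1.527 × 10^-4 / 0.02443 = 0.006249 mol/L

0.006249 mol/L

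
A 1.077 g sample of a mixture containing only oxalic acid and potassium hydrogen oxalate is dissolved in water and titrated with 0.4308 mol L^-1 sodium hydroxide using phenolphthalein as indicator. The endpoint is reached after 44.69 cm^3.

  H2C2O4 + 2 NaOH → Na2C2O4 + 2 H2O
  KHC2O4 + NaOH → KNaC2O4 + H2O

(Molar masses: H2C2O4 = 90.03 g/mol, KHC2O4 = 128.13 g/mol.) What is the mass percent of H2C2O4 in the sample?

69.89 %

n(NaOH) = 0.04469 × 0.4308 = 0.01925 mol
Let x = n(H2C2O4), y = n(KHC2O4).
Titrant: 2x + 1y = 0.01925;  mass: 90.03x + 128.13y = 1.077
Solving, x = 8.361 × 10^-3 mol, y = 2.531 × 10^-3 mol
mass of H2C2O4 = 8.361 × 10^-3 × 90.03 = 0.7527 g
% H2C2O4 = 0.7527 / 1.077 × 100 = 69.89 %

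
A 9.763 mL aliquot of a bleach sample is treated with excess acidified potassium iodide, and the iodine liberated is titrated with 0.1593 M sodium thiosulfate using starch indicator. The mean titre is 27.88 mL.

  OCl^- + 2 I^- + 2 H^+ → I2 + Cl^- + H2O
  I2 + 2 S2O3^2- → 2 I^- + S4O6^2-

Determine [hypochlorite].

n(S2O3^2-) = 0.02788 × 0.1593 = 4.441 × 10^-3 mol
n(I2) = n(S2O3^2-)/2 = 2.221 × 10^-3 mol
n(OCl^-) in the aliquot = 2.221 × 10^-3 mol (1:1 ratio)
[OCl^-] = 2.221 × 10^-3 / 0.009763 = 0.2275 mol/L

0.2275 M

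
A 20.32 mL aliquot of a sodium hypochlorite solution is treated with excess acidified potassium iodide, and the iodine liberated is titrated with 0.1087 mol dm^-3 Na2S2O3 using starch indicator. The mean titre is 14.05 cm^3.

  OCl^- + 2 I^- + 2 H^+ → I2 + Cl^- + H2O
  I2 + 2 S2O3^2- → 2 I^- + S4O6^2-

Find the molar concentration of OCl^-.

0.03758 mol/L

n(S2O3^2-) = 0.01405 × 0.1087 = 1.527 × 10^-3 mol
n(I2) = n(S2O3^2-)/2 = 7.636 × 10^-4 mol
n(OCl^-) in the aliquot = 7.636 × 10^-4 mol (1:1 ratio)
[OCl^-] = 7.636 × 10^-4 / 0.02032 = 0.03758 mol/L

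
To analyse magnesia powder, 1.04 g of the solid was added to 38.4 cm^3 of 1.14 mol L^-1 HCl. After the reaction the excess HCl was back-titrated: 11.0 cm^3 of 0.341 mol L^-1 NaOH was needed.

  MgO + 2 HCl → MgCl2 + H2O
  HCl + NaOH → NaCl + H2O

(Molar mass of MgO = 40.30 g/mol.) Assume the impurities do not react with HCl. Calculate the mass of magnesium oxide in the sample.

n(HCl) added = 0.0384 × 1.14 = 0.0438 mol
n(NaOH) used in back-titration = 0.0110 × 0.341 = 3.75 × 10^-3 mol
n(HCl) left over = 3.75 × 10^-3 mol (1:1 ratio)
n(HCl) consumed by analyte = 0.0438 − 3.75 × 10^-3 = 0.0400 mol
From the 1:2 ratio, n(MgO) = 1/2 × 0.0400 = 0.0200 mol
mass of MgO = 0.0200 × 40.30 = 0.807 g

0.807 g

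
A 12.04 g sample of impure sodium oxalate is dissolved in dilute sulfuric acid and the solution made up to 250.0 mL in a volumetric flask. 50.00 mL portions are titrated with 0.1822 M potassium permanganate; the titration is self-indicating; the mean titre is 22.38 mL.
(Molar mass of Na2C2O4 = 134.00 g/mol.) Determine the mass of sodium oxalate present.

2 MnO4^- + 5 C2O4^2- + 16 H^+ → 2 Mn^2+ + 10 CO2 + 8 H2O
n(KMnO4) per titration = 0.02238 × 0.1822 = 4.078 × 10^-3 mol
From the 5:2 ratio, n(Na2C2O4) in each aliquot = 5/2 × 4.078 × 10^-3 = 0.01019 mol
n(Na2C2O4) in the whole flask = 0.01019 × 250.0/50.00 = 0.05097 mol
mass of Na2C2O4 = 0.05097 × 134.00 = 6.830 g

6.830 g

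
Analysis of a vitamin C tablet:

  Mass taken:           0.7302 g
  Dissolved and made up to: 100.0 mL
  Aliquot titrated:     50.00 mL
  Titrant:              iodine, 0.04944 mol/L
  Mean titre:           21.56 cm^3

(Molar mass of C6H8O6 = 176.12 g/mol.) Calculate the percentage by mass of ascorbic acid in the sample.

51.42 %

C6H8O6 + I2 → C6H6O6 + 2 HI
n(I2) per titration = 0.02156 × 0.04944 = 1.066 × 10^-3 mol
n(C6H8O6) in each aliquot = 1.066 × 10^-3 mol (1:1 ratio)
n(C6H8O6) in the whole flask = 1.066 × 10^-3 × 100.0/50.00 = 2.132 × 10^-3 mol
mass of C6H8O6 = 2.132 × 10^-3 × 176.12 = 0.3755 g
% C6H8O6 = 0.3755 / 0.7302 × 100 = 51.42 %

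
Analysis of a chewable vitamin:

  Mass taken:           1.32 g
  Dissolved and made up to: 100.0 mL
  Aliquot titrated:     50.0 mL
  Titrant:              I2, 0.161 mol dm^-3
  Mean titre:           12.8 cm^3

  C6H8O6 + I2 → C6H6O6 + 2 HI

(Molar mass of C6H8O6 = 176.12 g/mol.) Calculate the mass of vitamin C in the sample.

0.726 g

n(I2) per titration = 0.0128 × 0.161 = 2.06 × 10^-3 mol
n(C6H8O6) in each aliquot = 2.06 × 10^-3 mol (1:1 ratio)
n(C6H8O6) in the whole flask = 2.06 × 10^-3 × 100.0/50.0 = 4.12 × 10^-3 mol
mass of C6H8O6 = 4.12 × 10^-3 × 176.12 = 0.726 g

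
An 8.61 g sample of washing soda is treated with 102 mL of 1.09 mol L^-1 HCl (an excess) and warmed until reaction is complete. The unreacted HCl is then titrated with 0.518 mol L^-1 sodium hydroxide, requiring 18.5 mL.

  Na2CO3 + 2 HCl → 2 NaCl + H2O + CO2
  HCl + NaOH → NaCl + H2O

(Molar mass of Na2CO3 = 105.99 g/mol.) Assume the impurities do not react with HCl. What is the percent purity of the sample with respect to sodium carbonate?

n(HCl) added = 0.102 × 1.09 = 0.111 mol
n(NaOH) used in back-titration = 0.0185 × 0.518 = 9.58 × 10^-3 mol
n(HCl) left over = 9.58 × 10^-3 mol (1:1 ratio)
n(HCl) consumed by analyte = 0.111 − 9.58 × 10^-3 = 0.102 mol
From the 1:2 ratio, n(Na2CO3) = 1/2 × 0.102 = 0.0508 mol
mass of Na2CO3 = 0.0508 × 105.99 = 5.38 g
% Na2CO3 = 5.38 / 8.61 × 100 = 62.5 %

62.5 %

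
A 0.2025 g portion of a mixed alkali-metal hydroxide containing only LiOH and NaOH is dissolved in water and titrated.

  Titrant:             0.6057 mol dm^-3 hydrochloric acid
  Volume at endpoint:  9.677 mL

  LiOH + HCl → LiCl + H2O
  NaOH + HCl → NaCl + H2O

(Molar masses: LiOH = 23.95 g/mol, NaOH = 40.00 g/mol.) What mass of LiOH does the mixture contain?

0.04768 g

n(HCl) = 0.009677 × 0.6057 = 5.861 × 10^-3 mol
Let x = n(LiOH), y = n(NaOH).
Titrant: 1x + 1y = 5.861 × 10^-3;  mass: 23.95x + 40.00y = 0.2025
Solving, x = 1.991 × 10^-3 mol, y = 3.870 × 10^-3 mol
mass of LiOH = 1.991 × 10^-3 × 23.95 = 0.04768 g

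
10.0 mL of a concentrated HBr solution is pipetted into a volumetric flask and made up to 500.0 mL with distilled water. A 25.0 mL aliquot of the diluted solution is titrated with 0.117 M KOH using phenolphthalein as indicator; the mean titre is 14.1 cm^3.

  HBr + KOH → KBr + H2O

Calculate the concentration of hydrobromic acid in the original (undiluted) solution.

n(KOH) = 0.0141 × 0.117 = 1.65 × 10^-3 mol
n(HBr) in the aliquot = 1.65 × 10^-3 mol (1:1 ratio)
[HBr]_dilute = 1.65 × 10^-3 / 0.0250 = 0.0660 mol/L
Dilution factor = 500.0 / 10.0 = 50.00
[HBr]_stock = 0.0660 × 50.00 = 3.30 mol/L

3.30 M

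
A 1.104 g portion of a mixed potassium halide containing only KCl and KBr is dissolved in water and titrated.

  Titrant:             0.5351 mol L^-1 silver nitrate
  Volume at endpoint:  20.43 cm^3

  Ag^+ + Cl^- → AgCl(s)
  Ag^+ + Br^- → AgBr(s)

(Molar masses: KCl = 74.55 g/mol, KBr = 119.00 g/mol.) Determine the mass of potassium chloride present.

0.3303 g

n(AgNO3) = 0.02043 × 0.5351 = 0.01093 mol
Let x = n(KCl), y = n(KBr).
Titrant: 1x + 1y = 0.01093;  mass: 74.55x + 119.00y = 1.104
Solving, x = 4.430 × 10^-3 mol, y = 6.502 × 10^-3 mol
mass of KCl = 4.430 × 10^-3 × 74.55 = 0.3303 g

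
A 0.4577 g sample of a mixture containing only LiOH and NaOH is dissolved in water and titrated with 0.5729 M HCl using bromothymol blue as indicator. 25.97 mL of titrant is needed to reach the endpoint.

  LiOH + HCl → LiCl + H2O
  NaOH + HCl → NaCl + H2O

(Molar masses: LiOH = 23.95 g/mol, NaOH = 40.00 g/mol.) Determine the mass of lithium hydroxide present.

n(HCl) = 0.02597 × 0.5729 = 0.01488 mol
Let x = n(LiOH), y = n(NaOH).
Titrant: 1x + 1y = 0.01488;  mass: 23.95x + 40.00y = 0.4577
Solving, x = 8.563 × 10^-3 mol, y = 6.316 × 10^-3 mol
mass of LiOH = 8.563 × 10^-3 × 23.95 = 0.2051 g

0.2051 g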